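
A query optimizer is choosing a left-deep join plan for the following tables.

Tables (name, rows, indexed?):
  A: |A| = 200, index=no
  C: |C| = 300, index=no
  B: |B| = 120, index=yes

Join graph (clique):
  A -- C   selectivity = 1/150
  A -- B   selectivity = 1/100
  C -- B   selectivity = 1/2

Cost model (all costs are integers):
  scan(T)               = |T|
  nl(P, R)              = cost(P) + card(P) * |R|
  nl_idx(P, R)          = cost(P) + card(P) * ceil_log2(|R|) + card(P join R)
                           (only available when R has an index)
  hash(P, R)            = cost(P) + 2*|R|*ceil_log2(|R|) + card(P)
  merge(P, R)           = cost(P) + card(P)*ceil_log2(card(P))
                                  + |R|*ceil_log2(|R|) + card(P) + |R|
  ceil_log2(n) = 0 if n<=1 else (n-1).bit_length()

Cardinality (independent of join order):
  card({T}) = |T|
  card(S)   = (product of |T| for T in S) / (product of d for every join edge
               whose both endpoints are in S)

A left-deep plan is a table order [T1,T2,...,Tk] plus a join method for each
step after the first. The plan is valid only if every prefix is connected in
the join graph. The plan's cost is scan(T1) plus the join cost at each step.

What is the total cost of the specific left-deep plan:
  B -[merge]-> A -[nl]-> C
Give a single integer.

74880

step 1: scan B: cost=120, card=120
step 2: join A via merge
    card(P join A) = 120*200/(100) = 240
    cost = 120 + 120*7 + 200*8 + 120 + 200 = 2880
step 3: join C via nl
    card(P join C) = 240*300/(150*2) = 240
    cost = 2880 + 240*300 = 74880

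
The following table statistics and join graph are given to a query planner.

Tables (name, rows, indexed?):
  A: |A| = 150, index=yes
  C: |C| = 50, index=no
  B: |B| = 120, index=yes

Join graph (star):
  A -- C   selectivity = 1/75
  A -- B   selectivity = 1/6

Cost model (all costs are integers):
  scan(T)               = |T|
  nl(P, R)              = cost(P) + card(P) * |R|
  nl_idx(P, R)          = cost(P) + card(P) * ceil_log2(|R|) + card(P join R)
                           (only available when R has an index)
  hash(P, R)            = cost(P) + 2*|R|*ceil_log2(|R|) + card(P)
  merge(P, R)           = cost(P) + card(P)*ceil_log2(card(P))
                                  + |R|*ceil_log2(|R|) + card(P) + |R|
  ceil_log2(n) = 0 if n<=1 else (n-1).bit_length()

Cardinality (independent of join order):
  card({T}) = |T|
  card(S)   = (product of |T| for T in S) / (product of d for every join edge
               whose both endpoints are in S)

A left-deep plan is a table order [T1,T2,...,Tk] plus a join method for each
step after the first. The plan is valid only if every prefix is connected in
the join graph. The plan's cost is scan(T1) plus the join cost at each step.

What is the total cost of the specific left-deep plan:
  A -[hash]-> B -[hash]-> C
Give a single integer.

5580

step 1: scan A: cost=150, card=150
step 2: join B via hash
    card(P join B) = 150*120/(6) = 3000
    cost = 150 + 2*120*7 + 150 = 1980
step 3: join C via hash
    card(P join C) = 3000*50/(75) = 2000
    cost = 1980 + 2*50*6 + 3000 = 5580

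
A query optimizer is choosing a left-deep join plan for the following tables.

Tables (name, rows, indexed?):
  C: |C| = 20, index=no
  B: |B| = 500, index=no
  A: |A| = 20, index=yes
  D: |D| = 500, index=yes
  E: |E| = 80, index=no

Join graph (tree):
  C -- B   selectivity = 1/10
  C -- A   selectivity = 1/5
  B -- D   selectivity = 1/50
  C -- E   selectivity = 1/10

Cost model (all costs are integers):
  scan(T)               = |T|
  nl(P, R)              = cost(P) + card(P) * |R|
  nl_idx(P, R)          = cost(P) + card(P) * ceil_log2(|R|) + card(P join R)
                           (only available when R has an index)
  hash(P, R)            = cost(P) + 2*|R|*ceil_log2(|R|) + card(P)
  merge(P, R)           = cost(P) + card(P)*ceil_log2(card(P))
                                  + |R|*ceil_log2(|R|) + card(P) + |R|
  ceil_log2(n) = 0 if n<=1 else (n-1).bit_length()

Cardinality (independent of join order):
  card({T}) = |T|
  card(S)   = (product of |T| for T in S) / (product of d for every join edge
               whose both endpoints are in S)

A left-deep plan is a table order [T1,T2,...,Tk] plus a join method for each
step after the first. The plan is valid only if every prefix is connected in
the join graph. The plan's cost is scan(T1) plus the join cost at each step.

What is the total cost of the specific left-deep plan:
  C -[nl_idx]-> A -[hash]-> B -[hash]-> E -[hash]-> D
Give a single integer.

step 1: scan C: cost=20, card=20
step 2: join A via nl_idx
    card(P join A) = 20*20/(5) = 80
    cost = 20 + 20*5 + 80 = 200
step 3: join B via hash
    card(P join B) = 80*500/(10) = 4000
    cost = 200 + 2*500*9 + 80 = 9280
step 4: join E via hash
    card(P join E) = 4000*80/(10) = 32000
    cost = 9280 + 2*80*7 + 4000 = 14400
step 5: join D via hash
    card(P join D) = 32000*500/(50) = 320000
    cost = 14400 + 2*500*9 + 32000 = 55400

55400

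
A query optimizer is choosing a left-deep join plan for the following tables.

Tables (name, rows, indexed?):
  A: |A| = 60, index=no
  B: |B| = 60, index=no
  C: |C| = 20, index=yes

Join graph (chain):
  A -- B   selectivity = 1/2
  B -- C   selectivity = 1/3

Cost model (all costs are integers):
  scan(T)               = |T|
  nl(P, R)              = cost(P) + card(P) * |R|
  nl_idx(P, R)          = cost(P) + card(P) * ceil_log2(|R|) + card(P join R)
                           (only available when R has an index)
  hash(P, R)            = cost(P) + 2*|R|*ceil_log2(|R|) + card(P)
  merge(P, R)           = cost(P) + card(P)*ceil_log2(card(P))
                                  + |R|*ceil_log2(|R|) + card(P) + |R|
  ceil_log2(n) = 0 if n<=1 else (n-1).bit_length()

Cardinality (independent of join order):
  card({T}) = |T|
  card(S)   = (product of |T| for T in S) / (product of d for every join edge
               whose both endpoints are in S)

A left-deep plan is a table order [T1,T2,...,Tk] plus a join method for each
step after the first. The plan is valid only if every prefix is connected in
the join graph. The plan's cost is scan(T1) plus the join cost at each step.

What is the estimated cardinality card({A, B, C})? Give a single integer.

Tables in S: A(60), B(60), C(20)
Edges inside S: A-B(d=2), B-C(d=3)
numerator = 60 * 60 * 20 = 72000
denominator = 2 * 3 = 6
card(S) = 72000 / 6 = 12000

12000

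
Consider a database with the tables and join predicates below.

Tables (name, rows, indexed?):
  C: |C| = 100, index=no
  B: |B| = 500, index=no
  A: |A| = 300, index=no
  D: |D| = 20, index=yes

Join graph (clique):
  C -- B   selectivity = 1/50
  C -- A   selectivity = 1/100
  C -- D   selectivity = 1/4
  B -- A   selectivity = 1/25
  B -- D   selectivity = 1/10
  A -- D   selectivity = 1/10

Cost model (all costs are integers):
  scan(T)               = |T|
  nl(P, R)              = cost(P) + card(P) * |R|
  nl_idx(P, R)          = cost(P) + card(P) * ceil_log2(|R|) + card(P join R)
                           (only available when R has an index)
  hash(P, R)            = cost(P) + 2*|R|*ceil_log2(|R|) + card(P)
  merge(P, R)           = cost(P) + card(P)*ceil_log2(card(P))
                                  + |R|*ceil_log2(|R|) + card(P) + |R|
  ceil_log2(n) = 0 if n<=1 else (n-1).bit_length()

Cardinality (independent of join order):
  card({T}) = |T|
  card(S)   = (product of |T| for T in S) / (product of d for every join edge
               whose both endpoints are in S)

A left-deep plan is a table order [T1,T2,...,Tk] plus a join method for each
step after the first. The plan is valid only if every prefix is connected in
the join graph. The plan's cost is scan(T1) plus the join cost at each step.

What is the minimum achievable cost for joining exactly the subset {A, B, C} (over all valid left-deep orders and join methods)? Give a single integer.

Selinger DP over subsets of {A,B,C}:
  {C}: scan cost=100, card=100
  {B}: scan cost=500, card=500
  {A}: scan cost=300, card=300
  {BC}: card=1000; try (C,hash)→2400, (B,merge)→5900, (C,merge)→6300, (B,hash)→9200, (B,nl)→50100, (C,nl)→50500; best=2400 via (C,hash)
  {AC}: card=300; try (C,hash)→2000, (A,merge)→3900, (C,merge)→4100, (A,hash)→5600, (A,nl)→30100, (C,nl)→30300; best=2000 via (C,hash)
  {AB}: card=6000; try (A,hash)→6400, (B,merge)→8300, (A,merge)→8500, (B,hash)→9600, (B,nl)→150300, (A,nl)→150500; best=6400 via (A,hash)
  {ABC}: card=120; try (A,hash)→8800, (B,merge)→10000, (B,hash)→11300, (C,hash)→13800, (A,merge)→16400, (C,merge)→91200 …(+3); best=8800 via (A,hash)

8800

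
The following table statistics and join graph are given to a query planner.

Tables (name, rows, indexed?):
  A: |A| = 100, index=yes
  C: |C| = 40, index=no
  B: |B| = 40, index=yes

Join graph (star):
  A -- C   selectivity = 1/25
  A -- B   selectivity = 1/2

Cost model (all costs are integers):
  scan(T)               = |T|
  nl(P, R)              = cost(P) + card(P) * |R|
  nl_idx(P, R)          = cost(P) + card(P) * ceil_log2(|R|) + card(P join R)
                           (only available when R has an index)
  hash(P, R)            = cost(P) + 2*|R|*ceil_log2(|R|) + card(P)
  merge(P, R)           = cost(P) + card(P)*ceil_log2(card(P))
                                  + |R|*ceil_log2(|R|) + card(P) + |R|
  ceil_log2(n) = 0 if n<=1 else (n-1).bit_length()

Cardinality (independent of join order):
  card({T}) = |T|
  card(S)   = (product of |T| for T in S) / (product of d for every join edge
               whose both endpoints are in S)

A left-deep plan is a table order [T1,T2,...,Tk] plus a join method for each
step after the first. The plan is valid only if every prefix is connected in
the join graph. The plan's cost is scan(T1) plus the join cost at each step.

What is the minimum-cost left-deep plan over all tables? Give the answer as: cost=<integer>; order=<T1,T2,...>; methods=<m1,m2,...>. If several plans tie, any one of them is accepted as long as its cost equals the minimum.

cost=1120; order=C,A,B; methods=nl_idx,hash

Selinger DP (subsets sized 1..n):
  {A}: scan cost=100, card=100
  {C}: scan cost=40, card=40
  {B}: scan cost=40, card=40
  {AC}: card=160; try (A,nl_idx)→480, (C,hash)→680, (A,merge)→1120, (C,merge)→1180, (A,hash)→1480, (A,nl)→4040 …(+1); best=480 via (A,nl_idx)
  {AB}: card=2000; try (B,hash)→680, (A,merge)→1120, (B,merge)→1180, (A,hash)→1480, (A,nl_idx)→2320, (B,nl_idx)→2700 …(+2); best=680 via (B,hash)
  {ABC}: card=3200; try (B,hash)→1120, (B,merge)→2200, (C,hash)→3160, (B,nl_idx)→4640, (B,nl)→6880, (C,merge)→24960 …(+1); best=1120 via (B,hash)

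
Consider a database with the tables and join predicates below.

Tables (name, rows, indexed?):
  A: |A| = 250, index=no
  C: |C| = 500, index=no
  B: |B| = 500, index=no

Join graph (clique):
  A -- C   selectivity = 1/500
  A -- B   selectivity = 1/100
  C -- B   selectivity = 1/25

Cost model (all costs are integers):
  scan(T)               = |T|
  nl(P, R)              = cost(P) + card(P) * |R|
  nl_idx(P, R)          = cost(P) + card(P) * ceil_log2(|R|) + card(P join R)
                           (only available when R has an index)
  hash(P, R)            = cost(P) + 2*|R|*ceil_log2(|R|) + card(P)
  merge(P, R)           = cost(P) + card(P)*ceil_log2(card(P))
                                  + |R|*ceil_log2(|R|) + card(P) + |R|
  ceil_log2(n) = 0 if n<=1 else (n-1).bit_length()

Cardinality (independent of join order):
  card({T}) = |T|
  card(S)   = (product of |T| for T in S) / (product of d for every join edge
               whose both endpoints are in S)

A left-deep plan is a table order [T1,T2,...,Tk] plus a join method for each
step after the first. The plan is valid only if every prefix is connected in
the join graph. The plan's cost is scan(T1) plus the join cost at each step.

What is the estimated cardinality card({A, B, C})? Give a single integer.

50

Tables in S: A(250), B(500), C(500)
Edges inside S: A-C(d=500), A-B(d=100), C-B(d=25)
numerator = 250 * 500 * 500 = 62500000
denominator = 500 * 100 * 25 = 1250000
card(S) = 62500000 / 1250000 = 50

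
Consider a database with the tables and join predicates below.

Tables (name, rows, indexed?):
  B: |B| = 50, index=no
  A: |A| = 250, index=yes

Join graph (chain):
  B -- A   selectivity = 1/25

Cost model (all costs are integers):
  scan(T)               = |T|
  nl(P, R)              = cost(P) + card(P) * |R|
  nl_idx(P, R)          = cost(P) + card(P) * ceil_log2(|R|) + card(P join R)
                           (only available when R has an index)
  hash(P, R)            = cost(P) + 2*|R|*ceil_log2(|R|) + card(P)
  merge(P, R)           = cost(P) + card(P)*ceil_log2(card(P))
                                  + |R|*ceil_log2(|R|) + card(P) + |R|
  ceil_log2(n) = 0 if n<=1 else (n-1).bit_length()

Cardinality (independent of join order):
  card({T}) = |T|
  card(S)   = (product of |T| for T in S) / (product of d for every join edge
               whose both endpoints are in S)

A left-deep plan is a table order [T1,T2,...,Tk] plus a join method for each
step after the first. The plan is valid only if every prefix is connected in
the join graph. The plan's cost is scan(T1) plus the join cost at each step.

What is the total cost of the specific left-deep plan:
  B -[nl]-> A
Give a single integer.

step 1: scan B: cost=50, card=50
step 2: join A via nl
    card(P join A) = 50*250/(25) = 500
    cost = 50 + 50*250 = 12550

12550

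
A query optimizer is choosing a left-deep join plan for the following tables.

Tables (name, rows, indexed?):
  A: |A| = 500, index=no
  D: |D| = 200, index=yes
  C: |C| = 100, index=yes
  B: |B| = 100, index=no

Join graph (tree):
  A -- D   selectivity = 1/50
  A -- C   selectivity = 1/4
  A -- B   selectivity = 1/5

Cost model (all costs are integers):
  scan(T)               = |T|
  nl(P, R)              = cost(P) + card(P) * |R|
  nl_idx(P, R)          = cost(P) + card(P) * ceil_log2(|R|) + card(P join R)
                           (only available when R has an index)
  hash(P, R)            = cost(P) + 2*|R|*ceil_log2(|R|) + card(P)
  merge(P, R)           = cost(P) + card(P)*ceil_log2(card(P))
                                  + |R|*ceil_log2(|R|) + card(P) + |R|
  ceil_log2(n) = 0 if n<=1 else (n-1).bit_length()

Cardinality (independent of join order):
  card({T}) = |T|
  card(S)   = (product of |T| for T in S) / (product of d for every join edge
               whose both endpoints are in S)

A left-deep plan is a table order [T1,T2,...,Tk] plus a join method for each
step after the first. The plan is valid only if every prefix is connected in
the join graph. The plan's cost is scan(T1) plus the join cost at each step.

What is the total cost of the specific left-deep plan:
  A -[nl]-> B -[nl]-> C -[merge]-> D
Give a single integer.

step 1: scan A: cost=500, card=500
step 2: join B via nl
    card(P join B) = 500*100/(5) = 10000
    cost = 500 + 500*100 = 50500
step 3: join C via nl
    card(P join C) = 10000*100/(4) = 250000
    cost = 50500 + 10000*100 = 1050500
step 4: join D via merge
    card(P join D) = 250000*200/(50) = 1000000
    cost = 1050500 + 250000*18 + 200*8 + 250000 + 200 = 5802300

5802300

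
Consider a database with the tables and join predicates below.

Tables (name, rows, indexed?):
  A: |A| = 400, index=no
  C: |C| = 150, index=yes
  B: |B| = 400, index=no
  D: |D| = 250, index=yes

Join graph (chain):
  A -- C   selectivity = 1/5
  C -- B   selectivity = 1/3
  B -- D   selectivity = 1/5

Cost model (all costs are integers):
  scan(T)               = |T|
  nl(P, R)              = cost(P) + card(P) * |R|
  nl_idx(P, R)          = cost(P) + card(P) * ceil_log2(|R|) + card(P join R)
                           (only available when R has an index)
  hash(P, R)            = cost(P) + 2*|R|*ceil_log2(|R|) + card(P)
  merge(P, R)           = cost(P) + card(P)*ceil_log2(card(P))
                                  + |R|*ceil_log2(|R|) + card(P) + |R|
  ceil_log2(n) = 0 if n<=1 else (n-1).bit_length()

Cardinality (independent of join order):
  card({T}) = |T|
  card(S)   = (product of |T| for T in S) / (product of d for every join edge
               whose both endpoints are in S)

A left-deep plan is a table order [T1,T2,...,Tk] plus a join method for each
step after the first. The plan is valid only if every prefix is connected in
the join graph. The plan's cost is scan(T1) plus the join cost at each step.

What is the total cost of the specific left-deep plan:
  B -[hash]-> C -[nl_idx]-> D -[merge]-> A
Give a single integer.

step 1: scan B: cost=400, card=400
step 2: join C via hash
    card(P join C) = 400*150/(3) = 20000
    cost = 400 + 2*150*8 + 400 = 3200
step 3: join D via nl_idx
    card(P join D) = 20000*250/(5) = 1000000
    cost = 3200 + 20000*8 + 1000000 = 1163200
step 4: join A via merge
    card(P join A) = 1000000*400/(5) = 80000000
    cost = 1163200 + 1000000*20 + 400*9 + 1000000 + 400 = 22167200

22167200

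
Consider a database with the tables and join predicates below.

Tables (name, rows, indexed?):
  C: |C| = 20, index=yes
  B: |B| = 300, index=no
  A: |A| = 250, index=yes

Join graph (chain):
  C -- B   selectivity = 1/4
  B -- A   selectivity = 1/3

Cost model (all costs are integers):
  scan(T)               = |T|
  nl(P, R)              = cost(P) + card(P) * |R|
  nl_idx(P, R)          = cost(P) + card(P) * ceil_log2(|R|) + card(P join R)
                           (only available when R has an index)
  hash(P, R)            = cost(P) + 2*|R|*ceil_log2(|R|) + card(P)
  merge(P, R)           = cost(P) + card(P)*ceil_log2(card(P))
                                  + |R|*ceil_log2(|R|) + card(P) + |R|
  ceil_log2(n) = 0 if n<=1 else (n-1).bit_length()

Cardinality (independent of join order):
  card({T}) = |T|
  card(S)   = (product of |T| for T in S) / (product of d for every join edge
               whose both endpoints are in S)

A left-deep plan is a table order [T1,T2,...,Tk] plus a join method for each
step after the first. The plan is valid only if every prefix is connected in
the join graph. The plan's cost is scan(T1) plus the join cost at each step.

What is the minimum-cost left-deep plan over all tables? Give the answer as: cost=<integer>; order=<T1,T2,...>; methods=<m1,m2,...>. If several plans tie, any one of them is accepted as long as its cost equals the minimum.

Selinger DP (subsets sized 1..n):
  {C}: scan cost=20, card=20
  {B}: scan cost=300, card=300
  {A}: scan cost=250, card=250
  {BC}: card=1500; try (C,hash)→800, (B,merge)→3140, (C,nl_idx)→3300, (C,merge)→3420, (B,hash)→5440, (B,nl)→6020 …(+1); best=800 via (C,hash)
  {AB}: card=25000; try (A,hash)→4600, (B,merge)→5500, (A,merge)→5550, (B,hash)→5900, (A,nl_idx)→27700, (B,nl)→75250 …(+1); best=4600 via (A,hash)
  {ABC}: card=125000; try (A,hash)→6300, (A,merge)→21050, (C,hash)→29800, (A,nl_idx)→137800, (C,nl_idx)→254600, (A,nl)→375800 …(+2); best=6300 via (A,hash)

cost=6300; order=B,C,A; methods=hash,hash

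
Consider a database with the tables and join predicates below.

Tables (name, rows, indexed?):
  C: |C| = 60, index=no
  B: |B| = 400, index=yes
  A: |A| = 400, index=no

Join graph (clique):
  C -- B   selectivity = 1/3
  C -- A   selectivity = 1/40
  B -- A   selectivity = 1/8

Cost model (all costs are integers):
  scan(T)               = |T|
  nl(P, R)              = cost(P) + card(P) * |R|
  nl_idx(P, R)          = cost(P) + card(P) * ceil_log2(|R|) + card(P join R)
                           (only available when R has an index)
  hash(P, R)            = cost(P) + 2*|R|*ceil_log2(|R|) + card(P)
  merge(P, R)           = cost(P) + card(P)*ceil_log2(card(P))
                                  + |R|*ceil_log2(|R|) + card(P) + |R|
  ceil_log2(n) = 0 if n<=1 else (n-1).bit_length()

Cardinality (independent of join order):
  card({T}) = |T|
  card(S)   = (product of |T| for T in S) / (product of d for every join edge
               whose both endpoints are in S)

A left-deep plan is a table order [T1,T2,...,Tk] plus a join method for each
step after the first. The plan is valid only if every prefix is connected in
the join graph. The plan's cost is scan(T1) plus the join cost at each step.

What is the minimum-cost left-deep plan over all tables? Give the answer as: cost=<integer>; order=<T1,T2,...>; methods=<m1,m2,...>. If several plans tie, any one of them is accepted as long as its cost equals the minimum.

cost=9320; order=A,C,B; methods=hash,hash

Selinger DP (subsets sized 1..n):
  {C}: scan cost=60, card=60
  {B}: scan cost=400, card=400
  {A}: scan cost=400, card=400
  {BC}: card=8000; try (C,hash)→1520, (B,merge)→4480, (C,merge)→4820, (B,hash)→7320, (B,nl_idx)→8600, (B,nl)→24060 …(+1); best=1520 via (C,hash)
  {AC}: card=600; try (C,hash)→1520, (A,merge)→4480, (C,merge)→4820, (A,hash)→7320, (A,nl)→24060, (C,nl)→24400; best=1520 via (C,hash)
  {AB}: card=20000; try (B,hash)→8000, (A,hash)→8000, (B,merge)→8400, (A,merge)→8400, (B,nl_idx)→24000, (B,nl)→160400 …(+1); best=8000 via (B,hash)
  {ABC}: card=10000; try (B,hash)→9320, (B,merge)→12120, (A,hash)→16720, (B,nl_idx)→16920, (C,hash)→28720, (A,merge)→117520 …(+4); best=9320 via (B,hash)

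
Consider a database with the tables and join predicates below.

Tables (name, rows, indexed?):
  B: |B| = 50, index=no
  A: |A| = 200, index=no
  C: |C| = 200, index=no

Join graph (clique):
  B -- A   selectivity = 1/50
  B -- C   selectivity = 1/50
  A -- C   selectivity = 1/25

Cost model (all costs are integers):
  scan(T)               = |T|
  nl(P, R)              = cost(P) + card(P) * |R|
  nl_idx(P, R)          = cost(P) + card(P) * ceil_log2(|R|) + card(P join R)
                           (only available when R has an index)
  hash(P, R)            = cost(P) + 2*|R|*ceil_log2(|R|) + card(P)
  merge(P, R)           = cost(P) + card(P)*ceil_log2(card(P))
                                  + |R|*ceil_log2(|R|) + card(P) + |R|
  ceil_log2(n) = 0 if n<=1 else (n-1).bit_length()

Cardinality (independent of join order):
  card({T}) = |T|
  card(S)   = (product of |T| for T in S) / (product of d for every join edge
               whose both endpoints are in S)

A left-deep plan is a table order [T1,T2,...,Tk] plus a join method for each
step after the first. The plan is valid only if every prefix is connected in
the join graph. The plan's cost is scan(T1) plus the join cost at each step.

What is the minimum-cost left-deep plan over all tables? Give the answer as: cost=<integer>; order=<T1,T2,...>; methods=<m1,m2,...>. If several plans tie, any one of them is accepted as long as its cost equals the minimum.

cost=4400; order=A,B,C; methods=hash,hash

Selinger DP (subsets sized 1..n):
  {B}: scan cost=50, card=50
  {A}: scan cost=200, card=200
  {C}: scan cost=200, card=200
  {AB}: card=200; try (B,hash)→1000, (A,merge)→2200, (B,merge)→2350, (A,hash)→3300, (A,nl)→10050, (B,nl)→10200; best=1000 via (B,hash)
  {BC}: card=200; try (B,hash)→1000, (C,merge)→2200, (B,merge)→2350, (C,hash)→3300, (C,nl)→10050, (B,nl)→10200; best=1000 via (B,hash)
  {AC}: card=1600; try (C,hash)→3600, (A,hash)→3600, (C,merge)→3800, (A,merge)→3800, (C,nl)→40200, (A,nl)→40200; best=3600 via (C,hash)
  {ABC}: card=32; try (C,hash)→4400, (A,hash)→4400, (C,merge)→4600, (A,merge)→4600, (B,hash)→5800, (B,merge)→23150 …(+3); best=4400 via (C,hash)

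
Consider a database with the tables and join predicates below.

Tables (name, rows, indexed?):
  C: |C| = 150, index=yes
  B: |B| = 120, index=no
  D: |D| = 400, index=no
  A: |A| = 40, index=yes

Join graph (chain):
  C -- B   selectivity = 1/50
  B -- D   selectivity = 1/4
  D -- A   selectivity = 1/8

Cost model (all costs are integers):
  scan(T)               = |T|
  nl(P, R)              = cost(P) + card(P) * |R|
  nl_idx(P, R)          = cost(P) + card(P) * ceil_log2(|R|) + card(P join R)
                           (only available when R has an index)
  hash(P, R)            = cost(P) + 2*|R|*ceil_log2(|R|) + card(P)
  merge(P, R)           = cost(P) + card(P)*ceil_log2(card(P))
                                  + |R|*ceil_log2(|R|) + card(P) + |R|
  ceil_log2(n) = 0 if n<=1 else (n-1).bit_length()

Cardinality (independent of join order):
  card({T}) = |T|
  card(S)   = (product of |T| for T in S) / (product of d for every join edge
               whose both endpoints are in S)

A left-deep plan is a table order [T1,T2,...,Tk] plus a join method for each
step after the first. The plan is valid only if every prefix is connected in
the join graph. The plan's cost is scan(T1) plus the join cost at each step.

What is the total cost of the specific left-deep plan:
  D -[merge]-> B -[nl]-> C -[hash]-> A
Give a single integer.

step 1: scan D: cost=400, card=400
step 2: join B via merge
    card(P join B) = 400*120/(4) = 12000
    cost = 400 + 400*9 + 120*7 + 400 + 120 = 5360
step 3: join C via nl
    card(P join C) = 12000*150/(50) = 36000
    cost = 5360 + 12000*150 = 1805360
step 4: join A via hash
    card(P join A) = 36000*40/(8) = 180000
    cost = 1805360 + 2*40*6 + 36000 = 1841840

1841840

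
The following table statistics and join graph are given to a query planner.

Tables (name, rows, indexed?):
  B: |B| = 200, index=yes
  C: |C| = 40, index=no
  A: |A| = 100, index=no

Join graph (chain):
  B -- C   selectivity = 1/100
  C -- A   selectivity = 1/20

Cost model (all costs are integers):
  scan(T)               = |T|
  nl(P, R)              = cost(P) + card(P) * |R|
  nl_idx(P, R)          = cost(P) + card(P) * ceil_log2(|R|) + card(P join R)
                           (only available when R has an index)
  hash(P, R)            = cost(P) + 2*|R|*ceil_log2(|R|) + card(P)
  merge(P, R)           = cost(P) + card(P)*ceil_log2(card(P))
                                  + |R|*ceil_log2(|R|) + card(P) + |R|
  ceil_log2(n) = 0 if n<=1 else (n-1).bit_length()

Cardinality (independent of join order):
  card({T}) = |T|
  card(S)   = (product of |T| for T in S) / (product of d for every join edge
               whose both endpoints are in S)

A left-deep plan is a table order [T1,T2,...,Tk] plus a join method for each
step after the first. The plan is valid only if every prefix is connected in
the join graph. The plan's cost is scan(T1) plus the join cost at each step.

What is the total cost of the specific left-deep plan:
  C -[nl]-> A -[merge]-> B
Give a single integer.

7640

step 1: scan C: cost=40, card=40
step 2: join A via nl
    card(P join A) = 40*100/(20) = 200
    cost = 40 + 40*100 = 4040
step 3: join B via merge
    card(P join B) = 200*200/(100) = 400
    cost = 4040 + 200*8 + 200*8 + 200 + 200 = 7640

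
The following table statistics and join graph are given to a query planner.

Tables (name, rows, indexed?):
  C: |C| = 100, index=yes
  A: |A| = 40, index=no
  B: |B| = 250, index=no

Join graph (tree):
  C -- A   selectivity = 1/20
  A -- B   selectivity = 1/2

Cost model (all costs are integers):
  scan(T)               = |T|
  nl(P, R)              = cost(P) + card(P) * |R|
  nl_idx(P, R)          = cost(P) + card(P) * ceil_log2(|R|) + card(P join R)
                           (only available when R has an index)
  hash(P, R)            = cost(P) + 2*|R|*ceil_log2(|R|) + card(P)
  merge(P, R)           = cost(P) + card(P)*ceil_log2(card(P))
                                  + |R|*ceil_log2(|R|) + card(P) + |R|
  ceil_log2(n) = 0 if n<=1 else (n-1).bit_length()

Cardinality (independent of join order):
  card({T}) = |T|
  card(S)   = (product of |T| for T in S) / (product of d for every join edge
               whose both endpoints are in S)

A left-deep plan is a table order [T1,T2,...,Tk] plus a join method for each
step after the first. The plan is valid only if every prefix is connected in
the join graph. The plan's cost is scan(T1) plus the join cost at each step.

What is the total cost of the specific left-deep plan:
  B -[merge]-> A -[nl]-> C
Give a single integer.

502780

step 1: scan B: cost=250, card=250
step 2: join A via merge
    card(P join A) = 250*40/(2) = 5000
    cost = 250 + 250*8 + 40*6 + 250 + 40 = 2780
step 3: join C via nl
    card(P join C) = 5000*100/(20) = 25000
    cost = 2780 + 5000*100 = 502780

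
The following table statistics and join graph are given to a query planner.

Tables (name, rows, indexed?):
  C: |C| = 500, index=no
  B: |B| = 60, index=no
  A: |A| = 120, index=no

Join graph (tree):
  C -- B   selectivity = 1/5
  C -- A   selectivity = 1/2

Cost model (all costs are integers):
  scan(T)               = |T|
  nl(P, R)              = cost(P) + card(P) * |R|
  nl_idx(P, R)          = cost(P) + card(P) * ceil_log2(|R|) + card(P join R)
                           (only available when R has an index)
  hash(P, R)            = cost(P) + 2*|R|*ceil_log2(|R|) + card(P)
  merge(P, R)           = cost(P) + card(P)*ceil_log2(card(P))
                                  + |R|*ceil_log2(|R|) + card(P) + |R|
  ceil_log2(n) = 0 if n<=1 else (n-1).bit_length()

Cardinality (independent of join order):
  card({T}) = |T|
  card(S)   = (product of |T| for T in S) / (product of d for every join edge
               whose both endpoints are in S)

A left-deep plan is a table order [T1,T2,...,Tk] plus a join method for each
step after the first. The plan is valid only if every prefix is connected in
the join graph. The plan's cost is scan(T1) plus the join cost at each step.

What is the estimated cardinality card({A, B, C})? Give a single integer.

360000

Tables in S: A(120), B(60), C(500)
Edges inside S: C-B(d=5), C-A(d=2)
numerator = 120 * 60 * 500 = 3600000
denominator = 5 * 2 = 10
card(S) = 3600000 / 10 = 360000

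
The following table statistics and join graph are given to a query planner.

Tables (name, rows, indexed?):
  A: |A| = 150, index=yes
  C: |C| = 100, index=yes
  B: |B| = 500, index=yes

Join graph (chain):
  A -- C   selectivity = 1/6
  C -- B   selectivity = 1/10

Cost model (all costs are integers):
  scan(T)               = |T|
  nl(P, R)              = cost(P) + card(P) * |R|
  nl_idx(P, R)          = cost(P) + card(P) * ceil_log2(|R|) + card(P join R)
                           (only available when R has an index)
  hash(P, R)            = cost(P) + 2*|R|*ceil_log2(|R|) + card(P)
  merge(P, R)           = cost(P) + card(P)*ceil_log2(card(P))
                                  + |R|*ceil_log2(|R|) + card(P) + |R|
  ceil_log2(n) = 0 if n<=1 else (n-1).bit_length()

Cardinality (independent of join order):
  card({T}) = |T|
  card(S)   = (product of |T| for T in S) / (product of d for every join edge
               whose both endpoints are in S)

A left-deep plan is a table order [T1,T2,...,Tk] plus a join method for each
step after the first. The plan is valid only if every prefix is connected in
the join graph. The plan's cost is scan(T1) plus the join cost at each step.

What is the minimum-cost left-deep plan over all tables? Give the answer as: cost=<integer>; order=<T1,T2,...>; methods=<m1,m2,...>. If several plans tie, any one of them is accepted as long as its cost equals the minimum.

cost=9800; order=B,C,A; methods=hash,hash

Selinger DP (subsets sized 1..n):
  {A}: scan cost=150, card=150
  {C}: scan cost=100, card=100
  {B}: scan cost=500, card=500
  {AC}: card=2500; try (C,hash)→1700, (A,merge)→2250, (C,merge)→2300, (A,hash)→2600, (A,nl_idx)→3400, (C,nl_idx)→3700 …(+2); best=1700 via (C,hash)
  {BC}: card=5000; try (C,hash)→2400, (B,merge)→5900, (B,nl_idx)→6000, (C,merge)→6300, (C,nl_idx)→9000, (B,hash)→9200 …(+2); best=2400 via (C,hash)
  {ABC}: card=125000; try (A,hash)→9800, (B,hash)→13200, (B,merge)→39200, (A,merge)→73750, (B,nl_idx)→149200, (A,nl_idx)→167400 …(+2); best=9800 via (A,hash)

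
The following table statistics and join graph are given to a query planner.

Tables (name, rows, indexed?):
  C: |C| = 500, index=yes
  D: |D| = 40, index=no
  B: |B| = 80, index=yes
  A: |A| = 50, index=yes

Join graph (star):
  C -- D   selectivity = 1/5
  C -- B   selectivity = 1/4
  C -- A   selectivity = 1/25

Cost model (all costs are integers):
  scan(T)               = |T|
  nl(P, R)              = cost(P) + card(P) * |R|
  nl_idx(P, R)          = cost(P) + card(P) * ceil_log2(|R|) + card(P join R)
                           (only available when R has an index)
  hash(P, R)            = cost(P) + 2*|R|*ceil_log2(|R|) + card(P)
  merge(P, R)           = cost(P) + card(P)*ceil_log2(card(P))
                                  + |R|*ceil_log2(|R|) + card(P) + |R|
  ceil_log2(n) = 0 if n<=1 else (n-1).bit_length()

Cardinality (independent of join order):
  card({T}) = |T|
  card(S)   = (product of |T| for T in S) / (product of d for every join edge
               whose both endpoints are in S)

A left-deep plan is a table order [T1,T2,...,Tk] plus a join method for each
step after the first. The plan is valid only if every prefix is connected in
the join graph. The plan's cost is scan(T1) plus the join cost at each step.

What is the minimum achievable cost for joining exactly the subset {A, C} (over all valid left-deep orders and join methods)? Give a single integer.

Selinger DP over subsets of {A,C}:
  {C}: scan cost=500, card=500
  {A}: scan cost=50, card=50
  {AC}: card=1000; try (C,nl_idx)→1500, (A,hash)→1600, (A,nl_idx)→4500, (C,merge)→5400, (A,merge)→5850, (C,hash)→9100 …(+2); best=1500 via (C,nl_idx)

1500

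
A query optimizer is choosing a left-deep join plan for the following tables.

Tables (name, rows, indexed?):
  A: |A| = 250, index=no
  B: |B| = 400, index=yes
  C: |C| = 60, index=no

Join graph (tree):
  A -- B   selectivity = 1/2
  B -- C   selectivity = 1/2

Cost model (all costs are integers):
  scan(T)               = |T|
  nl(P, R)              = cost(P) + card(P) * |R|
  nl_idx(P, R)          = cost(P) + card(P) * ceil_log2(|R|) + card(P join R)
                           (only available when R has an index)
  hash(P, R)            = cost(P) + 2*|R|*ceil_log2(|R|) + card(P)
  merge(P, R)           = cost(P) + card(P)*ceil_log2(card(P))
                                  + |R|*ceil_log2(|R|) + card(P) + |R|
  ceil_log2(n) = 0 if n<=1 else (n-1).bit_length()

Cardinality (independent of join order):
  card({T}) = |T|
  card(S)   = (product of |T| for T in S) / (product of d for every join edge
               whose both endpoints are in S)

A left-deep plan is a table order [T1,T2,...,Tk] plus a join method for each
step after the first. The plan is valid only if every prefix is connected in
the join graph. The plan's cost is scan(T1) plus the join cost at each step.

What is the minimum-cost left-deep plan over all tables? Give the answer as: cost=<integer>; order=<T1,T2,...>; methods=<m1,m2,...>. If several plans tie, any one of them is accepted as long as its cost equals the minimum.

cost=17520; order=B,C,A; methods=hash,hash

Selinger DP (subsets sized 1..n):
  {A}: scan cost=250, card=250
  {B}: scan cost=400, card=400
  {C}: scan cost=60, card=60
  {AB}: card=50000; try (A,hash)→4800, (B,merge)→6500, (A,merge)→6650, (B,hash)→7700, (B,nl_idx)→52500, (B,nl)→100250 …(+1); best=4800 via (A,hash)
  {BC}: card=12000; try (C,hash)→1520, (B,merge)→4480, (C,merge)→4820, (B,hash)→7320, (B,nl_idx)→12600, (B,nl)→24060 …(+1); best=1520 via (C,hash)
  {ABC}: card=1500000; try (A,hash)→17520, (C,hash)→55520, (A,merge)→183770, (C,merge)→855220, (A,nl)→3001520, (C,nl)→3004800; best=17520 via (A,hash)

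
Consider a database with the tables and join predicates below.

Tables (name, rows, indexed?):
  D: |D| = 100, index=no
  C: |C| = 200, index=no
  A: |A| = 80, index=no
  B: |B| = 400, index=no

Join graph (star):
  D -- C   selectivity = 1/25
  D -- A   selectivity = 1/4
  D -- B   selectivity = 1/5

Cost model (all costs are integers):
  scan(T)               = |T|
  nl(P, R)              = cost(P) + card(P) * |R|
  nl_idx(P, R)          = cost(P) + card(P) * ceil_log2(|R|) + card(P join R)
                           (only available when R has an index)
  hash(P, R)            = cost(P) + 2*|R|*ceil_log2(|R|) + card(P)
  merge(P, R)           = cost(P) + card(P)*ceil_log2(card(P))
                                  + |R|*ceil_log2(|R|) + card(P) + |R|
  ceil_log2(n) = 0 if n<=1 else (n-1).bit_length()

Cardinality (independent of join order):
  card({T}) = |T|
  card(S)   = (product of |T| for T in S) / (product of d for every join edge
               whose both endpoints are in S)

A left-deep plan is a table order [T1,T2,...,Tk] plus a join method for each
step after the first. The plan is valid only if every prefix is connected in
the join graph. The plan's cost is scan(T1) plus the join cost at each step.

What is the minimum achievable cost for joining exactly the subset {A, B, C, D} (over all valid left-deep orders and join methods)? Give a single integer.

Selinger DP over subsets of {A,B,C,D}:
  {D}: scan cost=100, card=100
  {C}: scan cost=200, card=200
  {A}: scan cost=80, card=80
  {B}: scan cost=400, card=400
  {CD}: card=800; try (D,hash)→1800, (C,merge)→2700, (D,merge)→2800, (C,hash)→3400, (C,nl)→20100, (D,nl)→20200; best=1800 via (D,hash)
  {AD}: card=2000; try (A,hash)→1320, (D,merge)→1520, (A,merge)→1540, (D,hash)→1560, (D,nl)→8080, (A,nl)→8100; best=1320 via (A,hash)
  {BD}: card=8000; try (D,hash)→2200, (B,merge)→4900, (D,merge)→5200, (B,hash)→7400, (B,nl)→40100, (D,nl)→40400; best=2200 via (D,hash)
  {ACD}: card=16000; try (A,hash)→3720, (C,hash)→6520, (A,merge)→11240, (C,merge)→27120, (A,nl)→65800, (C,nl)→401320; best=3720 via (A,hash)
  {BCD}: card=64000; try (B,hash)→9800, (C,hash)→13400, (B,merge)→14600, (C,merge)→116000, (B,nl)→321800, (C,nl)→1602200; best=9800 via (B,hash)
  {ABD}: card=160000; try (B,hash)→10520, (A,hash)→11320, (B,merge)→29320, (A,merge)→114840, (A,nl)→642200, (B,nl)→801320; best=10520 via (B,hash)
  {ABCD}: card=1280000; try (B,hash)→26920, (A,hash)→74920, (C,hash)→173720, (B,merge)→247720, (A,merge)→1098440, (C,merge)→3052320 …(+3); best=26920 via (B,hash)

26920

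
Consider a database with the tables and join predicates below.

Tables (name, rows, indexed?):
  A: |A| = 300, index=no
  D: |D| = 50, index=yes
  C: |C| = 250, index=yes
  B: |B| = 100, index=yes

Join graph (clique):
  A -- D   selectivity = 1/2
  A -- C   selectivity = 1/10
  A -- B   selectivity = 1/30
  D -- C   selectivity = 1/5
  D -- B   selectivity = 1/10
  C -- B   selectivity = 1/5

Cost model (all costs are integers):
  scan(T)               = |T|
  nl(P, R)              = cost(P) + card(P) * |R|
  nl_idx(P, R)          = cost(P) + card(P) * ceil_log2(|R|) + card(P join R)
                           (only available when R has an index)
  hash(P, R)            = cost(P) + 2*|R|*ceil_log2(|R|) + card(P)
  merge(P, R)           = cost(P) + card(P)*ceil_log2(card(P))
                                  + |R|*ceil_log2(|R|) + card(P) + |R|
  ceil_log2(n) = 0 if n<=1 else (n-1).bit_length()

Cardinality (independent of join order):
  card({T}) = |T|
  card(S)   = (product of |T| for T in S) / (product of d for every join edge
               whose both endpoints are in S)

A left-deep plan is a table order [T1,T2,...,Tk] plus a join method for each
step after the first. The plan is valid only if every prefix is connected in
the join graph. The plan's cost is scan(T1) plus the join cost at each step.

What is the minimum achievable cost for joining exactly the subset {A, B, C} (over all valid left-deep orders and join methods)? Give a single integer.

Selinger DP over subsets of {A,B,C}:
  {A}: scan cost=300, card=300
  {C}: scan cost=250, card=250
  {B}: scan cost=100, card=100
  {AC}: card=7500; try (C,hash)→4600, (A,merge)→5500, (C,merge)→5550, (A,hash)→5900, (C,nl_idx)→10200, (A,nl)→75250 …(+1); best=4600 via (C,hash)
  {AB}: card=1000; try (B,hash)→2000, (B,nl_idx)→3400, (A,merge)→3900, (B,merge)→4100, (A,hash)→5600, (A,nl)→30100 …(+1); best=2000 via (B,hash)
  {BC}: card=5000; try (B,hash)→1900, (C,merge)→3150, (B,merge)→3300, (C,hash)→4200, (C,nl_idx)→5900, (B,nl_idx)→7000 …(+2); best=1900 via (B,hash)
  {ABC}: card=5000; try (C,hash)→7000, (A,hash)→12300, (B,hash)→13500, (C,nl_idx)→15000, (C,merge)→15250, (B,nl_idx)→62100 …(+5); best=7000 via (C,hash)

7000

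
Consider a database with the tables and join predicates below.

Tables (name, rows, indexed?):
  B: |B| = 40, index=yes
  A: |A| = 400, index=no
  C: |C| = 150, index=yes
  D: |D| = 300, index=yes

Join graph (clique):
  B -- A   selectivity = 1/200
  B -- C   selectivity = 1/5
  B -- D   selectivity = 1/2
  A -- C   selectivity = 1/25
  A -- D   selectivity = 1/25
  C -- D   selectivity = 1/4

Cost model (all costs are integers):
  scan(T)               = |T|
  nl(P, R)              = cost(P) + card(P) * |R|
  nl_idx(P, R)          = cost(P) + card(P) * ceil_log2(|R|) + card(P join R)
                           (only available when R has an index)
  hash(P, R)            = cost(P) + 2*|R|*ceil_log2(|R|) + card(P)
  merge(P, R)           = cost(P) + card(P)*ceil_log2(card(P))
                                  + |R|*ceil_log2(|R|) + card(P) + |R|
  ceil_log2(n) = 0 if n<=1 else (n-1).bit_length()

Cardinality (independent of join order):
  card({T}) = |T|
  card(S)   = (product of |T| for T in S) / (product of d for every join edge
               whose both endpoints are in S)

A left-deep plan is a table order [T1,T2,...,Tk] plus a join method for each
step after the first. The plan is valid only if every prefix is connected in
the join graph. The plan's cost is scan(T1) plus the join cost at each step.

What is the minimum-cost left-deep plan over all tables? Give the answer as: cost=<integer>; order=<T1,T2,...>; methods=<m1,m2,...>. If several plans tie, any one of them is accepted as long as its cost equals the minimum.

Selinger DP (subsets sized 1..n):
  {B}: scan cost=40, card=40
  {A}: scan cost=400, card=400
  {C}: scan cost=150, card=150
  {D}: scan cost=300, card=300
  {AB}: card=80; try (B,hash)→1280, (B,nl_idx)→2880, (A,merge)→4320, (B,merge)→4680, (A,hash)→7280, (A,nl)→16040 …(+1); best=1280 via (B,hash)
  {BC}: card=1200; try (B,hash)→780, (C,nl_idx)→1560, (C,merge)→1670, (B,merge)→1780, (B,nl_idx)→2250, (C,hash)→2480 …(+2); best=780 via (B,hash)
  {BD}: card=6000; try (B,hash)→1080, (D,merge)→3320, (B,merge)→3580, (D,hash)→5480, (D,nl_idx)→6400, (B,nl_idx)→8100 …(+2); best=1080 via (B,hash)
  {AC}: card=2400; try (C,hash)→3200, (A,merge)→5500, (C,merge)→5750, (C,nl_idx)→6000, (A,hash)→7500, (A,nl)→60150 …(+1); best=3200 via (C,hash)
  {AD}: card=4800; try (D,hash)→6200, (A,merge)→7300, (D,merge)→7400, (A,hash)→7800, (D,nl_idx)→8800, (A,nl)→120300 …(+1); best=6200 via (D,hash)
  {CD}: card=11250; try (C,hash)→3000, (D,merge)→4500, (C,merge)→4650, (D,hash)→5700, (D,nl_idx)→12750, (C,nl_idx)→13950 …(+2); best=3000 via (C,hash)
  {ABC}: card=96; try (C,nl_idx)→2016, (C,merge)→3270, (C,hash)→3760, (B,hash)→6080, (A,hash)→9180, (C,nl)→13280 …(+5); best=2016 via (C,nl_idx)
  {ABD}: card=480; try (D,nl_idx)→2480, (D,merge)→4920, (D,hash)→6760, (B,hash)→11480, (A,hash)→14280, (D,nl)→25280 …(+5); best=2480 via (D,nl_idx)
  {BCD}: card=45000; try (D,hash)→7380, (C,hash)→9480, (B,hash)→14730, (D,merge)→18180, (D,nl_idx)→56580, (C,merge)→86430 …(+6); best=7380 via (D,hash)
  {ACD}: card=7200; try (D,hash)→11000, (C,hash)→13400, (A,hash)→21450, (D,nl_idx)→32000, (D,merge)→37400, (C,nl_idx)→51800 …(+5); best=11000 via (D,hash)
  {ABCD}: card=144; try (D,nl_idx)→3024, (C,hash)→5360, (D,merge)→5784, (C,nl_idx)→6464, (D,hash)→7512, (C,merge)→8630 …(+9); best=3024 via (D,nl_idx)

cost=3024; order=A,B,C,D; methods=hash,nl_idx,nl_idx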